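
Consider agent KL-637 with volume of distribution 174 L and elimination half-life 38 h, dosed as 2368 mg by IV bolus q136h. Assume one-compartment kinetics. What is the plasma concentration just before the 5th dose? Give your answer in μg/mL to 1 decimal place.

1.2 μg/mL

f = (1/2)^(τ/t½) = (1/2)^(136/38) ≈ 0.0837.
C₀ = D/Vd = 2368/174 ≈ 13.609 μg/mL.
Before the 5th dose, 4 doses have been given. Superposition: Cmin = C₀·(f + f² + … + f^4).
≈ 13.609 × (0.0837 + 0.0070 + 0.0006 + 0.0000) ≈ 13.609 × 0.0913 ≈ 1.243 μg/mL.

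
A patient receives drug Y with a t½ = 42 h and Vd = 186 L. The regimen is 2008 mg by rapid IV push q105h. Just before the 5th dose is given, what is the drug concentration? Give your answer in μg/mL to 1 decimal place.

f = (1/2)^(τ/t½) = (1/2)^(105/42) ≈ 0.1768.
C₀ = D/Vd = 2008/186 ≈ 10.796 μg/mL.
Before the 5th dose, 4 doses have been given. Superposition: Cmin = C₀·(f + f² + … + f^4).
≈ 10.796 × (0.1768 + 0.0313 + 0.0055 + 0.0010) ≈ 10.796 × 0.2146 ≈ 2.317 μg/mL.

2.3 μg/mL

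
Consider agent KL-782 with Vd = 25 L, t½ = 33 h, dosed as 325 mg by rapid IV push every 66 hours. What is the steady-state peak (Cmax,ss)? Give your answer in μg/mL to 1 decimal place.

τ = 66 h = 2 half-lives, so f = (1/2)^2 = 0.25.
Accumulation ratio R = 1/(1 − f) = 1/0.75 = 4/3.
Single-dose peak C₀ = D/Vd = 325/25 = 13 μg/mL.
Steady-state peak Cmax,ss = C₀·R = 13 × 4/3 ≈ 17.333 μg/mL.

17.3 μg/mL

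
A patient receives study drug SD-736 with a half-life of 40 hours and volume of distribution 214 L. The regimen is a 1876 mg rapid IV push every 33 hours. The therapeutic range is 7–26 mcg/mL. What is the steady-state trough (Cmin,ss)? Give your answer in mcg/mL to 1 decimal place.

k = ln2/t½ = ln2/40 ≈ 0.017329 h⁻¹; fraction remaining f = e^(−kτ) = e^(−0.017329×33) ≈ 0.5645.
At steady state, accumulation factor R = 1/(1 − e^(−kτ)) ≈ 2.2962.
Single-dose peak C₀ = D/Vd = 1876/214 ≈ 8.766 mcg/mL.
Steady-state peak Cmax,ss = C₀·R ≈ 8.766 × 2.2962 ≈ 20.128 mcg/mL.
One interval later, Cmin,ss = Cmax,ss·e^(−kτ) ≈ 20.128 × 0.5645 ≈ 11.362 mcg/mL.
Trough 11.4 mcg/mL vs MEC 7 mcg/mL: adequate.

11.4 mcg/mL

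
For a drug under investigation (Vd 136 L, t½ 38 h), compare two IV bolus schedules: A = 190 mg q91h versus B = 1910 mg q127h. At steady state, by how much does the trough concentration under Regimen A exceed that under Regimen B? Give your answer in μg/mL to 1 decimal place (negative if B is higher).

Regimen A: f = (1/2)^(91/38) ≈ 0.1902; Cmin,ss = (190/136)·f/(1−f) ≈ 0.328 μg/mL.
Regimen B: f = (1/2)^(127/38) ≈ 0.0986; Cmin,ss = (1910/136)·f/(1−f) ≈ 1.536 μg/mL.
Difference ≈ 0.328 − 1.536 ≈ -1.208 μg/mL.

-1.2 μg/mL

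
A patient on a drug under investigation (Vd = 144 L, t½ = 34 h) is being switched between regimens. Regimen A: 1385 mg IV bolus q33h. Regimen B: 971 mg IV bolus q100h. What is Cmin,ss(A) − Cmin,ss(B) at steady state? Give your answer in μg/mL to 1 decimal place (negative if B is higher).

9.0 μg/mL

Regimen A: f = (1/2)^(33/34) ≈ 0.5103; Cmin,ss = (1385/144)·f/(1−f) ≈ 10.023 μg/mL.
Regimen B: f = (1/2)^(100/34) ≈ 0.1302; Cmin,ss = (971/144)·f/(1−f) ≈ 1.009 μg/mL.
Difference ≈ 10.023 − 1.009 ≈ 9.014 μg/mL.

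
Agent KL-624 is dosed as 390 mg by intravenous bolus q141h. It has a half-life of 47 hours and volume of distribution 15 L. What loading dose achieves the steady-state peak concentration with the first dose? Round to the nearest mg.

446 mg

f = (1/2)^(141/47) ≈ 0.125000; accumulation ratio R = 1/(1−f) ≈ 1.14286.
Loading dose to hit Cmax,ss on first dose: D_load = D_maint·R ≈ 390 × 1.14286 ≈ 445.72 mg.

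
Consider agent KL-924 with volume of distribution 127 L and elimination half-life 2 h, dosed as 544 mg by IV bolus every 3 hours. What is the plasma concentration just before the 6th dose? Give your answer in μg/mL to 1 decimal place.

2.3 μg/mL

f = (1/2)^(τ/t½) = (1/2)^(3/2) ≈ 0.3536.
C₀ = D/Vd = 544/127 ≈ 4.283 μg/mL.
Before the 6th dose, 5 doses have been given. Superposition: Cmin = C₀·(f + f² + … + f^5).
≈ 4.283 × (0.3536 + 0.1250 + 0.0442 + 0.0156 + 0.0055) ≈ 4.283 × 0.5439 ≈ 2.330 μg/mL.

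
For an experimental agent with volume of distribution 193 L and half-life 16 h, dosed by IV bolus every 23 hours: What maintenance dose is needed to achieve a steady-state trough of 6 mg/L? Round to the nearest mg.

1978 mg

τ/t½ = 23/16 ≈ 1.4375, so f = (1/2)^(23/16) ≈ 0.369207.
Cmin,ss = (D/Vd)·f/(1−f), so D = Cmin,ss·Vd·(1−f)/f.
D = 6 × 193 × (1−f)/f ≈ 6 × 193 × 1.70851 ≈ 1978.45 mg.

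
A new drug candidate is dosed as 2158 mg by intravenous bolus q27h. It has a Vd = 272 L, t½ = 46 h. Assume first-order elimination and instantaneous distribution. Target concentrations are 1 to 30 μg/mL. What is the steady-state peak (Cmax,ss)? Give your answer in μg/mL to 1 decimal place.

23.7 μg/mL

τ/t½ = 27/46 ≈ 0.58696, so fraction remaining f = (1/2)^(27/46) ≈ 0.6657.
At steady state, accumulation factor R = 1/(1 − e^(−kτ)) ≈ 2.9913.
Single-dose peak C₀ = D/Vd = 2158/272 ≈ 7.934 μg/mL.
Cmax,ss = C₀/(1 − f) ≈ 7.934/0.3343 ≈ 23.733 μg/mL.
Peak 23.7 μg/mL vs MTC 30 μg/mL: below toxic threshold.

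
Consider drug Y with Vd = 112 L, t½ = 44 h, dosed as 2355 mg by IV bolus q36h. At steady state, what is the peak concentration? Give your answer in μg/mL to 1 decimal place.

Over one 36-h interval, 36/44 ≈ 0.81818 half-lives elapse, leaving f ≈ 0.5672 of each dose.
Accumulation ratio R = 1/(1 − f) ≈ 1/0.4328 ≈ 2.3105.
Single-dose peak C₀ = D/Vd = 2355/112 ≈ 21.027 μg/mL.
Steady-state peak Cmax,ss = C₀·R ≈ 21.027 × 2.3105 ≈ 48.583 μg/mL.

48.6 μg/mL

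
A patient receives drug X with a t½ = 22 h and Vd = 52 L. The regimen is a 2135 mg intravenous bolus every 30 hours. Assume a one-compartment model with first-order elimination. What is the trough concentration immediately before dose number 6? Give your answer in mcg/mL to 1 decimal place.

f = (1/2)^(τ/t½) = (1/2)^(30/22) ≈ 0.3886.
C₀ = D/Vd = 2135/52 ≈ 41.058 mcg/mL.
Before the 6th dose, 5 doses have been given. Superposition: Cmin = C₀·(f + f² + … + f^5).
≈ 41.058 × (0.3886 + 0.1510 + 0.0587 + 0.0228 + 0.0089) ≈ 41.058 × 0.6300 ≈ 25.867 mcg/mL.

25.9 mcg/mL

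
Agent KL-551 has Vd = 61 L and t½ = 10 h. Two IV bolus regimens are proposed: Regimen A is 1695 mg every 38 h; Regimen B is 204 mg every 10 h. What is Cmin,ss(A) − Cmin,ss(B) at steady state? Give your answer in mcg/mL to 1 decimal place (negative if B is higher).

Regimen A: f = (1/2)^(38/10) ≈ 0.0718; Cmin,ss = (1695/61)·f/(1−f) ≈ 2.149 mcg/mL.
Regimen B: f = (1/2)^(10/10) ≈ 0.5000; Cmin,ss = (204/61)·f/(1−f) ≈ 3.344 mcg/mL.
Difference ≈ 2.149 − 3.344 ≈ -1.195 mcg/mL.

-1.2 mcg/mL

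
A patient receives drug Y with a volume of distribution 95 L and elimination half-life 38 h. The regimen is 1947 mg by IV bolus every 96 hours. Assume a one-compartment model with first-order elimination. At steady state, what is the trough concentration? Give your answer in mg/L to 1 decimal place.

Over one 96-h interval, 96/38 ≈ 2.5263 half-lives elapse, leaving f ≈ 0.1736 of each dose.
At steady state, accumulation factor R = 1/(1 − e^(−kτ)) ≈ 1.2101.
Single-dose peak C₀ = D/Vd = 1947/95 ≈ 20.495 mg/L.
Cmax,ss = C₀/(1 − f) ≈ 20.495/0.8264 ≈ 24.800 mg/L.
Steady-state trough Cmin,ss = Cmax,ss·f ≈ 24.800 × 0.1736 ≈ 4.305 mg/L.

4.3 mg/L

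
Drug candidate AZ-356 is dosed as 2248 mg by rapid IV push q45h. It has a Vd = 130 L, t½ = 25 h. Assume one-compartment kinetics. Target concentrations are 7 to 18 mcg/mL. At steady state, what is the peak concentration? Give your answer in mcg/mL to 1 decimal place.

24.3 mcg/mL

τ/t½ = 45/25 ≈ 1.8, so fraction remaining f = (1/2)^(45/25) ≈ 0.2872.
At steady state, accumulation factor R = 1/(1 − e^(−kτ)) ≈ 1.4029.
Each bolus raises the concentration by D/Vd = 2248/130 ≈ 17.292 mcg/mL.
Cmax,ss = C₀/(1 − f) ≈ 17.292/0.7128 ≈ 24.259 mcg/mL.
Peak 24.3 mcg/mL vs MTC 18 mcg/mL: exceeds toxic threshold.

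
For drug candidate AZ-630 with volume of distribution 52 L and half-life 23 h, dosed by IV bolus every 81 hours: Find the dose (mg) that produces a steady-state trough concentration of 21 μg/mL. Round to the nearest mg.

11450 mg

τ/t½ = 81/23 ≈ 3.5217, so f = (1/2)^(81/23) ≈ 0.087066.
Cmin,ss = (D/Vd)·f/(1−f), so D = Cmin,ss·Vd·(1−f)/f.
D = 21 × 52 × (1−f)/f ≈ 21 × 52 × 10.48554 ≈ 11450.21 mg.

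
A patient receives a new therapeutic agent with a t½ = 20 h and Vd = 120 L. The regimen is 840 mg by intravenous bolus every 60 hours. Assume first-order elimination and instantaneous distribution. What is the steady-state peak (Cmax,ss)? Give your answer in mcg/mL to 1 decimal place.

τ = 60 h = 3 half-lives, so f = (1/2)^3 = 0.125.
Accumulation ratio R = 1/(1 − f) = 1/0.875 = 8/7.
Single-dose peak C₀ = D/Vd = 840/120 = 7 mcg/mL.
Steady-state peak Cmax,ss = C₀·R = 7 × 8/7 ≈ 8.000 mcg/mL.

8.0 mcg/mL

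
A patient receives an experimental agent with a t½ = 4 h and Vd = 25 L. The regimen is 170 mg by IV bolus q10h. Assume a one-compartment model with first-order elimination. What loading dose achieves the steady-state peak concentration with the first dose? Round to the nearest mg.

f = (1/2)^(10/4) ≈ 0.176777; accumulation ratio R = 1/(1−f) ≈ 1.21474.
Loading dose to hit Cmax,ss on first dose: D_load = D_maint·R ≈ 170 × 1.21474 ≈ 206.51 mg.

207 mg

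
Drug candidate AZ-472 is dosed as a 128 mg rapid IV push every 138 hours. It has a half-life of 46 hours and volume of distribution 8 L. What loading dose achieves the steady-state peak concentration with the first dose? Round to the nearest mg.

f = (1/2)^(138/46) ≈ 0.125000; accumulation ratio R = 1/(1−f) ≈ 1.14286.
Loading dose to hit Cmax,ss on first dose: D_load = D_maint·R ≈ 128 × 1.14286 ≈ 146.29 mg.

146 mg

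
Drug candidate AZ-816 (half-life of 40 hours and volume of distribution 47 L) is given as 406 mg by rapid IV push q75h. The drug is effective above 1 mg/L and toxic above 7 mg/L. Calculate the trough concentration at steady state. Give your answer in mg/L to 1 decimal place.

τ/t½ = 75/40 ≈ 1.875, so fraction remaining f = (1/2)^(75/40) ≈ 0.2726.
Single-dose peak C₀ = D/Vd = 406/47 ≈ 8.638 mg/L.
Steady-state trough Cmin,ss = C₀·f/(1−f) ≈ 8.638 × 0.2726/0.7274 ≈ 3.237 mg/L.
Trough 3.2 mg/L vs MEC 1 mg/L: adequate.

3.2 mg/L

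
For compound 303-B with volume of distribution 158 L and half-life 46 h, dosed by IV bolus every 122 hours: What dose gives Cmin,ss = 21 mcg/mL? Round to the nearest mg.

17539 mg

τ/t½ = 122/46 ≈ 2.6522, so f = (1/2)^(122/46) ≈ 0.159080.
Cmin,ss = (D/Vd)·f/(1−f), so D = Cmin,ss·Vd·(1−f)/f.
D = 21 × 158 × (1−f)/f ≈ 21 × 158 × 5.28615 ≈ 17539.45 mg.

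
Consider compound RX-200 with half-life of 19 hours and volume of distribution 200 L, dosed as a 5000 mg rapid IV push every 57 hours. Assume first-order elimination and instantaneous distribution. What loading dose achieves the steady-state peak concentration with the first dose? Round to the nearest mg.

f = (1/2)^(57/19) ≈ 0.125000; accumulation ratio R = 1/(1−f) ≈ 1.14286.
Loading dose to hit Cmax,ss on first dose: D_load = D_maint·R ≈ 5000 × 1.14286 ≈ 5714.30 mg.

5714 mg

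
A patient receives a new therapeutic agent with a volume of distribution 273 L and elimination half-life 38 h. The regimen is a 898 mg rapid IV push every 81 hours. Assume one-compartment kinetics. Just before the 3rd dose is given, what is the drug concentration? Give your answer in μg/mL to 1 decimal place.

0.9 μg/mL

f = (1/2)^(τ/t½) = (1/2)^(81/38) ≈ 0.2282.
C₀ = D/Vd = 898/273 ≈ 3.289 μg/mL.
Before the 3rd dose, 2 doses have been given. Superposition: Cmin = C₀·(f + f²).
≈ 3.289 × (0.2282 + 0.0521) ≈ 3.289 × 0.2803 ≈ 0.922 μg/mL.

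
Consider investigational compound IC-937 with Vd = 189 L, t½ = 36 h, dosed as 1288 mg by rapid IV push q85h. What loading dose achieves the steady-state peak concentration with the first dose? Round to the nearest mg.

1599 mg

f = (1/2)^(85/36) ≈ 0.194641; accumulation ratio R = 1/(1−f) ≈ 1.24168.
Loading dose to hit Cmax,ss on first dose: D_load = D_maint·R ≈ 1288 × 1.24168 ≈ 1599.28 mg.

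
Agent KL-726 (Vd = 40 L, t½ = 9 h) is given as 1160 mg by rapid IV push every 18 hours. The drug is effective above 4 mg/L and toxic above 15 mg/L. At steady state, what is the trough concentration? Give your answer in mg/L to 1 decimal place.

The dosing interval is 2 half-lives, so f = 2^(−2) = 0.25.
At steady state, R = 1/(1 − 0.25) = 4/3.
Single-dose peak C₀ = D/Vd = 1160/40 = 29 mg/L.
Steady-state peak Cmax,ss = C₀·R = 29 × 4/3 ≈ 38.667 mg/L.
Steady-state trough Cmin,ss = Cmax,ss·f ≈ 38.667 × 0.25 ≈ 9.667 mg/L.
Trough 9.7 mg/L vs MEC 4 mg/L: adequate.

9.7 mg/L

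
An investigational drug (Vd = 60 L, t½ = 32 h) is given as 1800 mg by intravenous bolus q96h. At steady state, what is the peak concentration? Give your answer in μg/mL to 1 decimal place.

The dosing interval is 3 half-lives, so f = 2^(−3) = 0.125.
At steady state, R = 1/(1 − 0.125) = 8/7.
Single-dose peak C₀ = D/Vd = 1800/60 = 30 μg/mL.
Steady-state peak Cmax,ss = C₀·R = 30 × 8/7 ≈ 34.286 μg/mL.

34.3 μg/mL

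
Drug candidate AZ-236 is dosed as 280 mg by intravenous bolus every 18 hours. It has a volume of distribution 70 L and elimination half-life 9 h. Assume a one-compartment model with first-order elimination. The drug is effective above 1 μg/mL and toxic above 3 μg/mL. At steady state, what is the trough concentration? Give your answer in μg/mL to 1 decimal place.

1.3 μg/mL

τ = 18 h = 2 half-lives, so f = (1/2)^2 = 0.25.
Accumulation ratio R = 1/(1 − f) = 1/0.75 = 4/3.
Single-dose peak C₀ = D/Vd = 280/70 = 4 μg/mL.
Steady-state peak Cmax,ss = C₀·R = 4 × 4/3 ≈ 5.333 μg/mL.
Steady-state trough Cmin,ss = Cmax,ss·f ≈ 5.333 × 0.25 ≈ 1.333 μg/mL.
Trough 1.3 μg/mL vs MEC 1 μg/mL: adequate.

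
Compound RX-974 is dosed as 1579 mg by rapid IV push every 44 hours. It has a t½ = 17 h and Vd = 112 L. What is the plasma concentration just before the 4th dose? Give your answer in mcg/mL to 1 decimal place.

f = (1/2)^(τ/t½) = (1/2)^(44/17) ≈ 0.1663.
C₀ = D/Vd = 1579/112 ≈ 14.098 mcg/mL.
Before the 4th dose, 3 doses have been given. Superposition: Cmin = C₀·(f + f² + … + f^3).
≈ 14.098 × (0.1663 + 0.0277 + 0.0046) ≈ 14.098 × 0.1986 ≈ 2.800 mcg/mL.

2.8 mcg/mL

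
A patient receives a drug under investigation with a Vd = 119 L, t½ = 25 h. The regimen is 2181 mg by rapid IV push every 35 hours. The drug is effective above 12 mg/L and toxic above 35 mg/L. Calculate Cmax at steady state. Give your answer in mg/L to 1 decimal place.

29.5 mg/L

Over one 35-h interval, 35/25 ≈ 1.4 half-lives elapse, leaving f ≈ 0.3789 of each dose.
Accumulation ratio R = 1/(1 − f) ≈ 1/0.6211 ≈ 1.6100.
Single-dose peak C₀ = D/Vd = 2181/119 ≈ 18.328 mg/L.
Steady-state peak Cmax,ss = C₀·R ≈ 18.328 × 1.6100 ≈ 29.508 mg/L.
Peak 29.5 mg/L vs MTC 35 mg/L: below toxic threshold.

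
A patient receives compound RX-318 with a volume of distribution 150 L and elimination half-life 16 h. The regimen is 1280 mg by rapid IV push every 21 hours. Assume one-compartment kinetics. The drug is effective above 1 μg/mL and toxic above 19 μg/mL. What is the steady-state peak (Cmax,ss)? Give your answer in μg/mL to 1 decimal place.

τ/t½ = 21/16 ≈ 1.3125, so fraction remaining f = (1/2)^(21/16) ≈ 0.4026.
Accumulation ratio R = 1/(1 − f) ≈ 1/0.5974 ≈ 1.6739.
Each bolus raises the concentration by D/Vd = 1280/150 ≈ 8.533 μg/mL.
Steady-state peak Cmax,ss = C₀·R ≈ 8.533 × 1.6739 ≈ 14.283 μg/mL.
Peak 14.3 μg/mL vs MTC 19 μg/mL: below toxic threshold.

14.3 μg/mL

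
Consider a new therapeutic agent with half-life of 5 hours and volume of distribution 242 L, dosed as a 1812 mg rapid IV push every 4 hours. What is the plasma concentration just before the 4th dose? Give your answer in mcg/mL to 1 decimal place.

8.2 mcg/mL

f = (1/2)^(τ/t½) = (1/2)^(4/5) ≈ 0.5743.
C₀ = D/Vd = 1812/242 ≈ 7.488 mcg/mL.
Before the 4th dose, 3 doses have been given. Superposition: Cmin = C₀·(f + f² + … + f^3).
≈ 7.488 × (0.5743 + 0.3298 + 0.1894) ≈ 7.488 × 1.0935 ≈ 8.188 mcg/mL.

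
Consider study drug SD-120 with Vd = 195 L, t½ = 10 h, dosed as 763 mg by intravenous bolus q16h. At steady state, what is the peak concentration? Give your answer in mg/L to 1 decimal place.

5.8 mg/L

Over one 16-h interval, 16/10 ≈ 1.6 half-lives elapse, leaving f ≈ 0.3299 of each dose.
At steady state, accumulation factor R = 1/(1 − e^(−kτ)) ≈ 1.4923.
Each bolus raises the concentration by D/Vd = 763/195 ≈ 3.913 mg/L.
Cmax,ss = C₀/(1 − f) ≈ 3.913/0.6701 ≈ 5.839 mg/L.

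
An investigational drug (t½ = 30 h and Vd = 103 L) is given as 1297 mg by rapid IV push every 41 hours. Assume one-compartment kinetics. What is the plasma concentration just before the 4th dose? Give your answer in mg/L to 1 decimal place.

f = (1/2)^(τ/t½) = (1/2)^(41/30) ≈ 0.3878.
C₀ = D/Vd = 1297/103 ≈ 12.592 mg/L.
Before the 4th dose, 3 doses have been given. Superposition: Cmin = C₀·(f + f² + … + f^3).
≈ 12.592 × (0.3878 + 0.1504 + 0.0583) ≈ 12.592 × 0.5965 ≈ 7.511 mg/L.

7.5 mg/L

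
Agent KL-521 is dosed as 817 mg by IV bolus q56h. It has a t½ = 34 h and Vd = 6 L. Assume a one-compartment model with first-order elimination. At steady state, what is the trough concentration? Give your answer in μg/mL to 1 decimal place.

63.9 μg/mL

k = ln2/t½ = ln2/34 ≈ 0.020387 h⁻¹; fraction remaining f = e^(−kτ) = e^(−0.020387×56) ≈ 0.3193.
Each bolus raises the concentration by D/Vd = 817/6 ≈ 136.167 μg/mL.
Steady-state trough Cmin,ss = C₀·f/(1−f) ≈ 136.167 × 0.3193/0.6807 ≈ 63.873 μg/mL.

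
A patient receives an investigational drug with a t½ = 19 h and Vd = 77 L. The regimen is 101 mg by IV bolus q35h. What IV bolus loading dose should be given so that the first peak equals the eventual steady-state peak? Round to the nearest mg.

f = (1/2)^(35/19) ≈ 0.278914; accumulation ratio R = 1/(1−f) ≈ 1.38680.
Loading dose to hit Cmax,ss on first dose: D_load = D_maint·R ≈ 101 × 1.38680 ≈ 140.07 mg.

140 mg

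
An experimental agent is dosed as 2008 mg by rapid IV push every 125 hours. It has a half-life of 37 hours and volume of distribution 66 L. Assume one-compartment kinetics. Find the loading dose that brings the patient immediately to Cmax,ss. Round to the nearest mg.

f = (1/2)^(125/37) ≈ 0.096163; accumulation ratio R = 1/(1−f) ≈ 1.10639.
Loading dose to hit Cmax,ss on first dose: D_load = D_maint·R ≈ 2008 × 1.10639 ≈ 2221.63 mg.

2222 mg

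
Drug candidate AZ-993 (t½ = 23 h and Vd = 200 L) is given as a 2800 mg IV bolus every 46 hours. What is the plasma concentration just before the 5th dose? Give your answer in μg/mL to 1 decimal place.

f = (1/2)^(τ/t½) = (1/2)^(46/23) ≈ 0.2500.
C₀ = D/Vd = 2800/200 ≈ 14.000 μg/mL.
Before the 5th dose, 4 doses have been given. Superposition: Cmin = C₀·(f + f² + … + f^4).
≈ 14.000 × (0.2500 + 0.0625 + 0.0156 + 0.0039) ≈ 14.000 × 0.3320 ≈ 4.648 μg/mL.

4.6 μg/mL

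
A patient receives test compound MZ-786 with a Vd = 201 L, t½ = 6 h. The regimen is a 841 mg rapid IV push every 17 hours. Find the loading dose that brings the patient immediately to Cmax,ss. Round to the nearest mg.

f = (1/2)^(17/6) ≈ 0.140308; accumulation ratio R = 1/(1−f) ≈ 1.16321.
Loading dose to hit Cmax,ss on first dose: D_load = D_maint·R ≈ 841 × 1.16321 ≈ 978.26 mg.

978 mg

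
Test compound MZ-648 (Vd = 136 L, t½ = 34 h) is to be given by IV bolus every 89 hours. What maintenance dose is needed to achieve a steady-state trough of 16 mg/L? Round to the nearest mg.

11179 mg

τ/t½ = 89/34 ≈ 2.6176, so f = (1/2)^(89/34) ≈ 0.162933.
Cmin,ss = (D/Vd)·f/(1−f), so D = Cmin,ss·Vd·(1−f)/f.
D = 16 × 136 × (1−f)/f ≈ 16 × 136 × 5.13749 ≈ 11179.18 mg.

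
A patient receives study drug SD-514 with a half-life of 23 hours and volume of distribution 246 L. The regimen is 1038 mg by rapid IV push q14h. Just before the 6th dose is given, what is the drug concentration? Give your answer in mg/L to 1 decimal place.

7.1 mg/L

f = (1/2)^(τ/t½) = (1/2)^(14/23) ≈ 0.6558.
C₀ = D/Vd = 1038/246 ≈ 4.220 mg/L.
Before the 6th dose, 5 doses have been given. Superposition: Cmin = C₀·(f + f² + … + f^5).
≈ 4.220 × (0.6558 + 0.4301 + 0.2820 + 0.1850 + 0.1213) ≈ 4.220 × 1.6742 ≈ 7.065 mg/L.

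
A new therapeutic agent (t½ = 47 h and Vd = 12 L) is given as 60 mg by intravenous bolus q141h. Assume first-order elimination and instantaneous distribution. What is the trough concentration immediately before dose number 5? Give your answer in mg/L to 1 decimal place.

0.7 mg/L

f = (1/2)^(τ/t½) = (1/2)^(141/47) ≈ 0.1250.
C₀ = D/Vd = 60/12 ≈ 5.000 mg/L.
Before the 5th dose, 4 doses have been given. Superposition: Cmin = C₀·(f + f² + … + f^4).
≈ 5.000 × (0.1250 + 0.0156 + 0.0020 + 0.0002) ≈ 5.000 × 0.1428 ≈ 0.714 mg/L.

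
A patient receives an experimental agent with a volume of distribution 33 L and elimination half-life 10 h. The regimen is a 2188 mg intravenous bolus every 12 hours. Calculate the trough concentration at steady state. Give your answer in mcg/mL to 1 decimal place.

k = ln2/t½ = ln2/10 ≈ 0.069315 h⁻¹; fraction remaining f = e^(−kτ) = e^(−0.069315×12) ≈ 0.4353.
Single-dose peak C₀ = D/Vd = 2188/33 ≈ 66.303 mcg/mL.
Steady-state trough Cmin,ss = C₀·f/(1−f) ≈ 66.303 × 0.4353/0.5647 ≈ 51.110 mcg/mL.

51.1 mcg/mL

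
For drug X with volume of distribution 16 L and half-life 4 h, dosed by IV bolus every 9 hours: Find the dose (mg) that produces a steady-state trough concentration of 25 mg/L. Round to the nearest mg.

1503 mg

τ/t½ = 9/4 ≈ 2.25, so f = (1/2)^(9/4) ≈ 0.210224.
Cmin,ss = (D/Vd)·f/(1−f), so D = Cmin,ss·Vd·(1−f)/f.
D = 25 × 16 × (1−f)/f ≈ 25 × 16 × 3.75683 ≈ 1502.73 mg.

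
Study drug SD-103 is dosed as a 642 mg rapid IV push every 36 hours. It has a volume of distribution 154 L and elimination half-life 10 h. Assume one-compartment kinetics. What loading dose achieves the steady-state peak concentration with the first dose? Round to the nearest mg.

f = (1/2)^(36/10) ≈ 0.082469; accumulation ratio R = 1/(1−f) ≈ 1.08988.
Loading dose to hit Cmax,ss on first dose: D_load = D_maint·R ≈ 642 × 1.08988 ≈ 699.70 mg.

700 mg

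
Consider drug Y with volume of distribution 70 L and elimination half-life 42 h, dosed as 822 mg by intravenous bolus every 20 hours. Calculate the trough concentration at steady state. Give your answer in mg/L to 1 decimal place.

Over one 20-h interval, 20/42 ≈ 0.47619 half-lives elapse, leaving f ≈ 0.7189 of each dose.
Accumulation ratio R = 1/(1 − f) ≈ 1/0.2811 ≈ 3.5575.
Each bolus raises the concentration by D/Vd = 822/70 ≈ 11.743 mg/L.
Steady-state peak Cmax,ss = C₀·R ≈ 11.743 × 3.5575 ≈ 41.776 mg/L.
One interval later, Cmin,ss = Cmax,ss·e^(−kτ) ≈ 41.776 × 0.7189 ≈ 30.033 mg/L.

30.0 mg/L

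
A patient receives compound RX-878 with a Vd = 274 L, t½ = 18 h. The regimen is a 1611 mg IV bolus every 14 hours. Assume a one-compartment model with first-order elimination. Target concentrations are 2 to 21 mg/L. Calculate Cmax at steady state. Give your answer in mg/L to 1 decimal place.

Over one 14-h interval, 14/18 ≈ 0.77778 half-lives elapse, leaving f ≈ 0.5833 of each dose.
At steady state, accumulation factor R = 1/(1 − e^(−kτ)) ≈ 2.3998.
Single-dose peak C₀ = D/Vd = 1611/274 ≈ 5.880 mg/L.
Steady-state peak Cmax,ss = C₀·R ≈ 5.880 × 2.3998 ≈ 14.111 mg/L.
Peak 14.1 mg/L vs MTC 21 mg/L: below toxic threshold.

14.1 mg/L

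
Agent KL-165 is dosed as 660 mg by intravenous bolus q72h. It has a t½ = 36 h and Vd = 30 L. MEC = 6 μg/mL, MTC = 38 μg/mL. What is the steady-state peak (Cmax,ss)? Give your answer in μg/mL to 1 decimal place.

The dosing interval is 2 half-lives, so f = 2^(−2) = 0.25.
Accumulation ratio R = 1/(1 − f) = 1/0.75 = 4/3.
Single-dose peak C₀ = D/Vd = 660/30 = 22 μg/mL.
Steady-state peak Cmax,ss = C₀·R = 22 × 4/3 ≈ 29.333 μg/mL.
Peak 29.3 μg/mL vs MTC 38 μg/mL: below toxic threshold.

29.3 μg/mL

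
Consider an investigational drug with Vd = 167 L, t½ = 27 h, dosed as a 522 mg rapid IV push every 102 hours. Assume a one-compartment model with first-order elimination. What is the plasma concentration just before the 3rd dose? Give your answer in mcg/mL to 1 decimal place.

f = (1/2)^(τ/t½) = (1/2)^(102/27) ≈ 0.0729.
C₀ = D/Vd = 522/167 ≈ 3.126 mcg/mL.
Before the 3rd dose, 2 doses have been given. Superposition: Cmin = C₀·(f + f²).
≈ 3.126 × (0.0729 + 0.0053) ≈ 3.126 × 0.0782 ≈ 0.244 mcg/mL.

0.2 mcg/mL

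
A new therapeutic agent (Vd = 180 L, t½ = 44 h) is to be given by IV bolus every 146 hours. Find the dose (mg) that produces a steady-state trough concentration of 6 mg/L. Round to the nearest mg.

τ/t½ = 146/44 ≈ 3.3182, so f = (1/2)^(146/44) ≈ 0.100260.
Cmin,ss = (D/Vd)·f/(1−f), so D = Cmin,ss·Vd·(1−f)/f.
D = 6 × 180 × (1−f)/f ≈ 6 × 180 × 8.97407 ≈ 9692.00 mg.

9692 mg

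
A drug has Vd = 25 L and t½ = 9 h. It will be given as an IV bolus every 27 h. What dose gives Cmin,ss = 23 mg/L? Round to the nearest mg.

4025 mg

τ/t½ = 27/9 ≈ 3, so f = (1/2)^(27/9) ≈ 0.125000.
Cmin,ss = (D/Vd)·f/(1−f), so D = Cmin,ss·Vd·(1−f)/f.
D = 23 × 25 × (1−f)/f ≈ 23 × 25 × 7.00000 ≈ 4025.00 mg.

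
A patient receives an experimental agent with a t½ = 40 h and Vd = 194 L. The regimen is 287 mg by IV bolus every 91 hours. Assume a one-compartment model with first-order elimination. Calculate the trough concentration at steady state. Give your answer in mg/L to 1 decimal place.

k = ln2/t½ = ln2/40 ≈ 0.017329 h⁻¹; fraction remaining f = e^(−kτ) = e^(−0.017329×91) ≈ 0.2066.
Each bolus raises the concentration by D/Vd = 287/194 ≈ 1.479 mg/L.
Steady-state trough Cmin,ss = C₀·f/(1−f) ≈ 1.479 × 0.2066/0.7934 ≈ 0.385 mg/L.

0.4 mg/L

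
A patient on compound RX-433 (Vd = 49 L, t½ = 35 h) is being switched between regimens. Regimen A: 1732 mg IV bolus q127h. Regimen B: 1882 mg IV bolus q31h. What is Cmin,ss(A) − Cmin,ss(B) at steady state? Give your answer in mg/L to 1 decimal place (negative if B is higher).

-42.2 mg/L

Regimen A: f = (1/2)^(127/35) ≈ 0.0809; Cmin,ss = (1732/49)·f/(1−f) ≈ 3.111 mg/L.
Regimen B: f = (1/2)^(31/35) ≈ 0.5412; Cmin,ss = (1882/49)·f/(1−f) ≈ 45.306 mg/L.
Difference ≈ 3.111 − 45.306 ≈ -42.195 mg/L.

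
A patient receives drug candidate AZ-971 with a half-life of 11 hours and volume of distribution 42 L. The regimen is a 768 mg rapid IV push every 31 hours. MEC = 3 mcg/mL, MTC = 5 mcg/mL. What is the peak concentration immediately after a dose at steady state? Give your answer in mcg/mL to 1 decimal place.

21.3 mcg/mL

k = ln2/t½ = ln2/11 ≈ 0.063013 h⁻¹; fraction remaining f = e^(−kτ) = e^(−0.063013×31) ≈ 0.1418.
At steady state, accumulation factor R = 1/(1 − e^(−kτ)) ≈ 1.1652.
Single-dose peak C₀ = D/Vd = 768/42 ≈ 18.286 mcg/mL.
Steady-state peak Cmax,ss = C₀·R ≈ 18.286 × 1.1652 ≈ 21.307 mcg/mL.
Peak 21.3 mcg/mL vs MTC 5 mcg/mL: exceeds toxic threshold.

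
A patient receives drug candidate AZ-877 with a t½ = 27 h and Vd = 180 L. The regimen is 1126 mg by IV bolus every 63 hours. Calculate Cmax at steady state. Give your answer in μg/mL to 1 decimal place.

7.8 μg/mL

τ/t½ = 63/27 ≈ 2.3333, so fraction remaining f = (1/2)^(63/27) ≈ 0.1984.
Accumulation ratio R = 1/(1 − f) ≈ 1/0.8016 ≈ 1.2475.
Each bolus raises the concentration by D/Vd = 1126/180 ≈ 6.256 μg/mL.
Steady-state peak Cmax,ss = C₀·R ≈ 6.256 × 1.2475 ≈ 7.804 μg/mL.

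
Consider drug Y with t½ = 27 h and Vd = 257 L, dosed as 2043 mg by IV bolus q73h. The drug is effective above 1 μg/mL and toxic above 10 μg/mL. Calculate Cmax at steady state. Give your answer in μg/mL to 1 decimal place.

9.4 μg/mL

τ/t½ = 73/27 ≈ 2.7037, so fraction remaining f = (1/2)^(73/27) ≈ 0.1535.
Accumulation ratio R = 1/(1 − f) ≈ 1/0.8465 ≈ 1.1813.
Single-dose peak C₀ = D/Vd = 2043/257 ≈ 7.949 μg/mL.
Cmax,ss = C₀/(1 − f) ≈ 7.949/0.8465 ≈ 9.390 μg/mL.
Peak 9.4 μg/mL vs MTC 10 μg/mL: below toxic threshold.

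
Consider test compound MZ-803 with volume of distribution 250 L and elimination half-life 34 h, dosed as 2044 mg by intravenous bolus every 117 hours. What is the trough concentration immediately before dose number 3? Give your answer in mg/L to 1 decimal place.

0.8 mg/L

f = (1/2)^(τ/t½) = (1/2)^(117/34) ≈ 0.0921.
C₀ = D/Vd = 2044/250 ≈ 8.176 mg/L.
Before the 3rd dose, 2 doses have been given. Superposition: Cmin = C₀·(f + f²).
≈ 8.176 × (0.0921 + 0.0085) ≈ 8.176 × 0.1006 ≈ 0.823 mg/L.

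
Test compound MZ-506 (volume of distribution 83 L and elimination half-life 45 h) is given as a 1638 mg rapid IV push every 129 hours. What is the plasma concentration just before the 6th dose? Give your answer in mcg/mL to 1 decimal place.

3.1 mcg/mL

f = (1/2)^(τ/t½) = (1/2)^(129/45) ≈ 0.1371.
C₀ = D/Vd = 1638/83 ≈ 19.735 mcg/mL.
Before the 6th dose, 5 doses have been given. Superposition: Cmin = C₀·(f + f² + … + f^5).
≈ 19.735 × (0.1371 + 0.0188 + 0.0026 + 0.0004 + 0.0000) ≈ 19.735 × 0.1589 ≈ 3.136 mcg/mL.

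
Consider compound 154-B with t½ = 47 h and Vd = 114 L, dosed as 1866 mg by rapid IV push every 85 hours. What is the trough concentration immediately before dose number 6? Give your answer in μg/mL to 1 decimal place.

6.5 μg/mL

f = (1/2)^(τ/t½) = (1/2)^(85/47) ≈ 0.2855.
C₀ = D/Vd = 1866/114 ≈ 16.368 μg/mL.
Before the 6th dose, 5 doses have been given. Superposition: Cmin = C₀·(f + f² + … + f^5).
≈ 16.368 × (0.2855 + 0.0815 + 0.0233 + 0.0066 + 0.0019) ≈ 16.368 × 0.3988 ≈ 6.528 μg/mL.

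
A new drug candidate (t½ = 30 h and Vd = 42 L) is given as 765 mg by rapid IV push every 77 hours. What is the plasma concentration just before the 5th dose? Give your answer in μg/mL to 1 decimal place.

f = (1/2)^(τ/t½) = (1/2)^(77/30) ≈ 0.1688.
C₀ = D/Vd = 765/42 ≈ 18.214 μg/mL.
Before the 5th dose, 4 doses have been given. Superposition: Cmin = C₀·(f + f² + … + f^4).
≈ 18.214 × (0.1688 + 0.0285 + 0.0048 + 0.0008) ≈ 18.214 × 0.2029 ≈ 3.696 μg/mL.

3.7 μg/mL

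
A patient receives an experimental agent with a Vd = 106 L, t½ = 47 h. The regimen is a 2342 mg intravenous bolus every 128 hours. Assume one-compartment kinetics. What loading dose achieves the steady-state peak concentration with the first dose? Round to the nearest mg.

f = (1/2)^(128/47) ≈ 0.151417; accumulation ratio R = 1/(1−f) ≈ 1.17844.
Loading dose to hit Cmax,ss on first dose: D_load = D_maint·R ≈ 2342 × 1.17844 ≈ 2759.91 mg.

2760 mg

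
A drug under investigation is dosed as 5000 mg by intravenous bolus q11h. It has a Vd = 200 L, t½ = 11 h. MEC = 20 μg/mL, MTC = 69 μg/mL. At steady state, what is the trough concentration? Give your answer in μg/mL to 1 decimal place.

The dosing interval is 1 half-life, so f = 2^(−1) = 0.5.
At steady state, R = 1/(1 − 0.5) = 2/1.
Single-dose peak C₀ = D/Vd = 5000/200 = 25 μg/mL.
Steady-state peak Cmax,ss = C₀·R = 25 × 2/1 ≈ 50.000 μg/mL.
Steady-state trough Cmin,ss = Cmax,ss·f ≈ 50.000 × 0.5 ≈ 25.000 μg/mL.
Trough 25.0 μg/mL vs MEC 20 μg/mL: adequate.

25.0 μg/mL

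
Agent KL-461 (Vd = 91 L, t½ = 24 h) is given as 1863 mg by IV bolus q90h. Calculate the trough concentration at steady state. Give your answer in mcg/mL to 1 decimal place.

1.6 mcg/mL

k = ln2/t½ = ln2/24 ≈ 0.028881 h⁻¹; fraction remaining f = e^(−kτ) = e^(−0.028881×90) ≈ 0.0743.
Accumulation ratio R = 1/(1 − f) ≈ 1/0.9257 ≈ 1.0803.
Single-dose peak C₀ = D/Vd = 1863/91 ≈ 20.473 mcg/mL.
Steady-state peak Cmax,ss = C₀·R ≈ 20.473 × 1.0803 ≈ 22.117 mcg/mL.
Steady-state trough Cmin,ss = Cmax,ss·f ≈ 22.117 × 0.0743 ≈ 1.643 mcg/mL.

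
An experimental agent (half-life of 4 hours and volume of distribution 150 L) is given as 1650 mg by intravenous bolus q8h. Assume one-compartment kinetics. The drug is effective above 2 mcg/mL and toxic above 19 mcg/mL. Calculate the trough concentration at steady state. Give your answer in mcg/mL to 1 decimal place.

The dosing interval is 2 half-lives, so f = 2^(−2) = 0.25.
At steady state, R = 1/(1 − 0.25) = 4/3.
Single-dose peak C₀ = D/Vd = 1650/150 = 11 mcg/mL.
Steady-state peak Cmax,ss = C₀·R = 11 × 4/3 ≈ 14.667 mcg/mL.
Steady-state trough Cmin,ss = Cmax,ss·f ≈ 14.667 × 0.25 ≈ 3.667 mcg/mL.
Trough 3.7 mcg/mL vs MEC 2 mcg/mL: adequate.

3.7 mcg/mL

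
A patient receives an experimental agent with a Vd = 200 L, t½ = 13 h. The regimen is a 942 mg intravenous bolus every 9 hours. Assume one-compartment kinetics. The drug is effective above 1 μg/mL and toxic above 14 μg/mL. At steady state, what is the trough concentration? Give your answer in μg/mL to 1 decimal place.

7.6 μg/mL

τ/t½ = 9/13 ≈ 0.69231, so fraction remaining f = (1/2)^(9/13) ≈ 0.6189.
Accumulation ratio R = 1/(1 − f) ≈ 1/0.3811 ≈ 2.6240.
Single-dose peak C₀ = D/Vd = 942/200 ≈ 4.710 μg/mL.
Steady-state peak Cmax,ss = C₀·R ≈ 4.710 × 2.6240 ≈ 12.359 μg/mL.
Steady-state trough Cmin,ss = Cmax,ss·f ≈ 12.359 × 0.6189 ≈ 7.649 μg/mL.
Trough 7.6 μg/mL vs MEC 1 μg/mL: adequate.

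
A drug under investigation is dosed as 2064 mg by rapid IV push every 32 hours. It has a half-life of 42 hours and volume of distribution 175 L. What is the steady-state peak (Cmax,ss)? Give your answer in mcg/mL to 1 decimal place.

28.7 mcg/mL

k = ln2/t½ = ln2/42 ≈ 0.016504 h⁻¹; fraction remaining f = e^(−kτ) = e^(−0.016504×32) ≈ 0.5897.
Accumulation ratio R = 1/(1 − f) ≈ 1/0.4103 ≈ 2.4372.
Each bolus raises the concentration by D/Vd = 2064/175 ≈ 11.794 mcg/mL.
Cmax,ss = C₀/(1 − f) ≈ 11.794/0.4103 ≈ 28.745 mcg/mL.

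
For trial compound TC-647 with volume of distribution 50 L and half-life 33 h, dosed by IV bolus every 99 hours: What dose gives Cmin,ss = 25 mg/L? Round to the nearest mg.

8750 mg

τ/t½ = 99/33 ≈ 3, so f = (1/2)^(99/33) ≈ 0.125000.
Cmin,ss = (D/Vd)·f/(1−f), so D = Cmin,ss·Vd·(1−f)/f.
D = 25 × 50 × (1−f)/f ≈ 25 × 50 × 7.00000 ≈ 8750.00 mg.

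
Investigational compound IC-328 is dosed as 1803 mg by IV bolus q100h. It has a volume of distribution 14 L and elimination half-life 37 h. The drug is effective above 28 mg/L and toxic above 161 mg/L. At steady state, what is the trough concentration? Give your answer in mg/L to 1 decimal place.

k = ln2/t½ = ln2/37 ≈ 0.018734 h⁻¹; fraction remaining f = e^(−kτ) = e^(−0.018734×100) ≈ 0.1536.
At steady state, accumulation factor R = 1/(1 − e^(−kτ)) ≈ 1.1815.
Each bolus raises the concentration by D/Vd = 1803/14 ≈ 128.786 mg/L.
Cmax,ss = C₀/(1 − f) ≈ 128.786/0.8464 ≈ 152.157 mg/L.
One interval later, Cmin,ss = Cmax,ss·e^(−kτ) ≈ 152.157 × 0.1536 ≈ 23.371 mg/L.
Trough 23.4 mg/L vs MEC 28 mg/L: subtherapeutic.

23.4 mg/L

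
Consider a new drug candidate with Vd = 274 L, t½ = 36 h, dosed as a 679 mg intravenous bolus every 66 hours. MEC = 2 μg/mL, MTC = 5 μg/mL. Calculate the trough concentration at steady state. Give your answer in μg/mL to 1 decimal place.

Over one 66-h interval, 66/36 ≈ 1.8333 half-lives elapse, leaving f ≈ 0.2806 of each dose.
Accumulation ratio R = 1/(1 − f) ≈ 1/0.7194 ≈ 1.3900.
Single-dose peak C₀ = D/Vd = 679/274 ≈ 2.478 μg/mL.
Cmax,ss = C₀/(1 − f) ≈ 2.478/0.7194 ≈ 3.445 μg/mL.
Steady-state trough Cmin,ss = Cmax,ss·f ≈ 3.445 × 0.2806 ≈ 0.967 μg/mL.
Trough 1.0 μg/mL vs MEC 2 μg/mL: subtherapeutic.

1.0 μg/mL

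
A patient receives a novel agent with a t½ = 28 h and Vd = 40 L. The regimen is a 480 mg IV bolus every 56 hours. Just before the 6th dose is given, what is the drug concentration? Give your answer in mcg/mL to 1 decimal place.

4.0 mcg/mL

f = (1/2)^(τ/t½) = (1/2)^(56/28) ≈ 0.2500.
C₀ = D/Vd = 480/40 ≈ 12.000 mcg/mL.
Before the 6th dose, 5 doses have been given. Superposition: Cmin = C₀·(f + f² + … + f^5).
≈ 12.000 × (0.2500 + 0.0625 + 0.0156 + 0.0039 + 0.0010) ≈ 12.000 × 0.3330 ≈ 3.996 mcg/mL.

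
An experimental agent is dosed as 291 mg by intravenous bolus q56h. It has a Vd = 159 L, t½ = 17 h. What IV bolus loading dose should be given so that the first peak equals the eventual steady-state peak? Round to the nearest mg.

f = (1/2)^(56/17) ≈ 0.101946; accumulation ratio R = 1/(1−f) ≈ 1.11352.
Loading dose to hit Cmax,ss on first dose: D_load = D_maint·R ≈ 291 × 1.11352 ≈ 324.03 mg.

324 mg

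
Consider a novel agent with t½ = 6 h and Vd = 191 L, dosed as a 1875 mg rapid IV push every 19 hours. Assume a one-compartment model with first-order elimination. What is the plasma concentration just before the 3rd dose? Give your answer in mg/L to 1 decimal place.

f = (1/2)^(τ/t½) = (1/2)^(19/6) ≈ 0.1114.
C₀ = D/Vd = 1875/191 ≈ 9.817 mg/L.
Before the 3rd dose, 2 doses have been given. Superposition: Cmin = C₀·(f + f²).
≈ 9.817 × (0.1114 + 0.0124) ≈ 9.817 × 0.1238 ≈ 1.215 mg/L.

1.2 mg/L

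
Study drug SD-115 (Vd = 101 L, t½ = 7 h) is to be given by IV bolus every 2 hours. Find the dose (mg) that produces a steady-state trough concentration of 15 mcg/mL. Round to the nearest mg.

τ/t½ = 2/7 ≈ 0.28571, so f = (1/2)^(2/7) ≈ 0.820335.
Cmin,ss = (D/Vd)·f/(1−f), so D = Cmin,ss·Vd·(1−f)/f.
D = 15 × 101 × (1−f)/f ≈ 15 × 101 × 0.21901 ≈ 331.80 mg.

332 mg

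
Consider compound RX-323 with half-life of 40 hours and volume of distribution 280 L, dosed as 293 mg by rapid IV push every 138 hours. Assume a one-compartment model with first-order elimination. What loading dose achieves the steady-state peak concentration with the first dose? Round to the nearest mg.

323 mg

f = (1/2)^(138/40) ≈ 0.091505; accumulation ratio R = 1/(1−f) ≈ 1.10072.
Loading dose to hit Cmax,ss on first dose: D_load = D_maint·R ≈ 293 × 1.10072 ≈ 322.51 mg.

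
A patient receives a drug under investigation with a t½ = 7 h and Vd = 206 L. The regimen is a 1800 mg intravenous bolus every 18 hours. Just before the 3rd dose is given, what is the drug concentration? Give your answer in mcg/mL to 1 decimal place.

1.7 mcg/mL

f = (1/2)^(τ/t½) = (1/2)^(18/7) ≈ 0.1682.
C₀ = D/Vd = 1800/206 ≈ 8.738 mcg/mL.
Before the 3rd dose, 2 doses have been given. Superposition: Cmin = C₀·(f + f²).
≈ 8.738 × (0.1682 + 0.0283) ≈ 8.738 × 0.1965 ≈ 1.717 mcg/mL.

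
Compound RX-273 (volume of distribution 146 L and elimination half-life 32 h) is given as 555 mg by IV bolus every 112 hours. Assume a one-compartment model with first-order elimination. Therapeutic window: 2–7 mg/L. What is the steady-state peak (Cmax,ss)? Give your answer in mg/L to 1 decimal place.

k = ln2/t½ = ln2/32 ≈ 0.021661 h⁻¹; fraction remaining f = e^(−kτ) = e^(−0.021661×112) ≈ 0.0884.
At steady state, accumulation factor R = 1/(1 − e^(−kτ)) ≈ 1.0970.
Each bolus raises the concentration by D/Vd = 555/146 ≈ 3.801 mg/L.
Steady-state peak Cmax,ss = C₀·R ≈ 3.801 × 1.0970 ≈ 4.170 mg/L.
Peak 4.2 mg/L vs MTC 7 mg/L: below toxic threshold.

4.2 mg/L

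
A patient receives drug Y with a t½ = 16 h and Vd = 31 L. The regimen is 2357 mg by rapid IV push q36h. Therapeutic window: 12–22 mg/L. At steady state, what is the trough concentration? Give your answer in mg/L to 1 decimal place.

20.2 mg/L

k = ln2/t½ = ln2/16 ≈ 0.043322 h⁻¹; fraction remaining f = e^(−kτ) = e^(−0.043322×36) ≈ 0.2102.
Accumulation ratio R = 1/(1 − f) ≈ 1/0.7898 ≈ 1.2661.
Single-dose peak C₀ = D/Vd = 2357/31 ≈ 76.032 mg/L.
Steady-state peak Cmax,ss = C₀·R ≈ 76.032 × 1.2661 ≈ 96.264 mg/L.
Steady-state trough Cmin,ss = Cmax,ss·f ≈ 96.264 × 0.2102 ≈ 20.235 mg/L.
Trough 20.2 mg/L vs MEC 12 mg/L: adequate.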